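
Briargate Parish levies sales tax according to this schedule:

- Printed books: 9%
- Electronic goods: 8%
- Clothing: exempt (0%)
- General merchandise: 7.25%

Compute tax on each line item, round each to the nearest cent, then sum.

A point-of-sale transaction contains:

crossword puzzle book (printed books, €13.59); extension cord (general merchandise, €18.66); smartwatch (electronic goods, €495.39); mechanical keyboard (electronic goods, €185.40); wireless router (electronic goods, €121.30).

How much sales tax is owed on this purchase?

Crossword puzzle book €13.59: printed books → 9% → €1.22
Extension cord €18.66: general merchandise → 7.25% → €1.35
Smartwatch €495.39: electronic goods → 8% → €39.63
Mechanical keyboard €185.40: electronic goods → 8% → €14.83
Wireless router €121.30: electronic goods → 8% → €9.70
Total tax = €1.22 + €1.35 + €39.63 + €14.83 + €9.70 = €66.73

€66.73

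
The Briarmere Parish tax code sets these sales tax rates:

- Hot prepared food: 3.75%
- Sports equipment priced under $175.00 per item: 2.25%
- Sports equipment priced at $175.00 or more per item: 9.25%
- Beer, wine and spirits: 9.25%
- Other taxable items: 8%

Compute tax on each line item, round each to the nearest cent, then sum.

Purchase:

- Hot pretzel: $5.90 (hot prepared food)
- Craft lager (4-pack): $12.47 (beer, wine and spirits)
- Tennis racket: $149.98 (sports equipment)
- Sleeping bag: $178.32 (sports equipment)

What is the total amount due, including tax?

$367.90

Hot pretzel $5.90: hot prepared food → 3.75% → $0.22
Craft lager (4-pack) $12.47: beer, wine and spirits → 9.25% → $1.15
Tennis racket $149.98: sports equipment, under $175.00 → 2.25% → $3.37
Sleeping bag $178.32: sports equipment, $175.00 or more → 9.25% → $16.49
Subtotal = $346.67; tax = $21.23; total due = $367.90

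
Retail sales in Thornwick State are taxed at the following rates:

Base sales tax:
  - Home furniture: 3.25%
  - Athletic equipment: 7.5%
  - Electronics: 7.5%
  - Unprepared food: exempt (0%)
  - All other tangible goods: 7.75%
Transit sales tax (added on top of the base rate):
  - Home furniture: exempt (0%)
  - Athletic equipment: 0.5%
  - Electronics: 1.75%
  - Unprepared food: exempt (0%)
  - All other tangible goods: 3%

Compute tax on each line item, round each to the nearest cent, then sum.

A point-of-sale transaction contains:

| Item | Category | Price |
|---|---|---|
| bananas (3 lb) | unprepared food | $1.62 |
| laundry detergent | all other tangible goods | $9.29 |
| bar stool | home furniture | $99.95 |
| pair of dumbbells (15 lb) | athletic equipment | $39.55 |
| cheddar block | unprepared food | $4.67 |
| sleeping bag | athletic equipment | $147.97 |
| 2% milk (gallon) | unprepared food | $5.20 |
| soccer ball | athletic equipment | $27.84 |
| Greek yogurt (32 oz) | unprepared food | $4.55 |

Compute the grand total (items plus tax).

Bananas (3 lb) $1.62: unprepared food → 0% + 0% transit = 0% → $0.00
Laundry detergent $9.29: all other tangible goods → 7.75% + 3% transit = 10.75% → $1.00
Bar stool $99.95: home furniture → 3.25% + 0% transit = 3.25% → $3.25
Pair of dumbbells (15 lb) $39.55: athletic equipment → 7.5% + 0.5% transit = 8% → $3.16
Cheddar block $4.67: unprepared food → 0% + 0% transit = 0% → $0.00
Sleeping bag $147.97: athletic equipment → 7.5% + 0.5% transit = 8% → $11.84
2% milk (gallon) $5.20: unprepared food → 0% + 0% transit = 0% → $0.00
Soccer ball $27.84: athletic equipment → 7.5% + 0.5% transit = 8% → $2.23
Greek yogurt (32 oz) $4.55: unprepared food → 0% + 0% transit = 0% → $0.00
Subtotal = $340.64; tax = $21.48; total due = $362.12

$362.12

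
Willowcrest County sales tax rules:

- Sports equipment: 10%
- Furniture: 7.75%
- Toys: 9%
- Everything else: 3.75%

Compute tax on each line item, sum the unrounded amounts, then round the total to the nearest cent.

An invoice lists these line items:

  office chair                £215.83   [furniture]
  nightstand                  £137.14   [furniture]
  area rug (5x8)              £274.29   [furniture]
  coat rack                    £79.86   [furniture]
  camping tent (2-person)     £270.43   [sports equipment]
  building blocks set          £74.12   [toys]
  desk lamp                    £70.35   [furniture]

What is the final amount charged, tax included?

£1215.99

Office chair £215.83: furniture → 7.75% → £16.726825
Nightstand £137.14: furniture → 7.75% → £10.62835
Area rug (5x8) £274.29: furniture → 7.75% → £21.257475
Coat rack £79.86: furniture → 7.75% → £6.18915
Camping tent (2-person) £270.43: sports equipment → 10% → £27.043
Building blocks set £74.12: toys → 9% → £6.6708
Desk lamp £70.35: furniture → 7.75% → £5.452125
Subtotal = £1122.02; unrounded tax = £93.967725 → £93.97; total due = £1215.99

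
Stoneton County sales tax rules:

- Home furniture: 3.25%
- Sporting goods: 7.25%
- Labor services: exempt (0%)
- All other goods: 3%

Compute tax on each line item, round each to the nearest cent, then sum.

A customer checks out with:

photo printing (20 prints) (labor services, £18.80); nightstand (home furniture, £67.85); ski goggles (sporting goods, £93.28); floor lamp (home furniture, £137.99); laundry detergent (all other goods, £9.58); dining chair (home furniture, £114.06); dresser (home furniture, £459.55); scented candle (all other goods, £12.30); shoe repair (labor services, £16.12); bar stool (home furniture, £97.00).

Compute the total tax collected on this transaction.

£35.91

Photo printing (20 prints) £18.80: labor services → 0% → £0.00
Nightstand £67.85: home furniture → 3.25% → £2.21
Ski goggles £93.28: sporting goods → 7.25% → £6.76
Floor lamp £137.99: home furniture → 3.25% → £4.48
Laundry detergent £9.58: all other goods → 3% → £0.29
Dining chair £114.06: home furniture → 3.25% → £3.71
Dresser £459.55: home furniture → 3.25% → £14.94
Scented candle £12.30: all other goods → 3% → £0.37
Shoe repair £16.12: labor services → 0% → £0.00
Bar stool £97.00: home furniture → 3.25% → £3.15
Total tax = £2.21 + £6.76 + £4.48 + £0.29 + £3.71 + £14.94 + £0.37 + £3.15 = £35.91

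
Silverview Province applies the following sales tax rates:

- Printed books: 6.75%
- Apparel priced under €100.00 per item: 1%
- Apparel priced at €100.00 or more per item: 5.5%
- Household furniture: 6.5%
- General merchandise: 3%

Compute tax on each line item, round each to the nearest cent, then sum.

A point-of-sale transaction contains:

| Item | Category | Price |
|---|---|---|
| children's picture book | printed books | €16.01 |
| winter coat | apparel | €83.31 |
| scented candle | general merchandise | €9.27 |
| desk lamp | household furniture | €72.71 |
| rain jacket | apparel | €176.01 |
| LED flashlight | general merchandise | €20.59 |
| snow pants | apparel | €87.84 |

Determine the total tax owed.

€18.10

Children's picture book €16.01: printed books → 6.75% → €1.08
Winter coat €83.31: apparel, under €100.00 → 1% → €0.83
Scented candle €9.27: general merchandise → 3% → €0.28
Desk lamp €72.71: household furniture → 6.5% → €4.73
Rain jacket €176.01: apparel, €100.00 or more → 5.5% → €9.68
LED flashlight €20.59: general merchandise → 3% → €0.62
Snow pants €87.84: apparel, under €100.00 → 1% → €0.88
Total tax = €1.08 + €0.83 + €0.28 + €4.73 + €9.68 + €0.62 + €0.88 = €18.10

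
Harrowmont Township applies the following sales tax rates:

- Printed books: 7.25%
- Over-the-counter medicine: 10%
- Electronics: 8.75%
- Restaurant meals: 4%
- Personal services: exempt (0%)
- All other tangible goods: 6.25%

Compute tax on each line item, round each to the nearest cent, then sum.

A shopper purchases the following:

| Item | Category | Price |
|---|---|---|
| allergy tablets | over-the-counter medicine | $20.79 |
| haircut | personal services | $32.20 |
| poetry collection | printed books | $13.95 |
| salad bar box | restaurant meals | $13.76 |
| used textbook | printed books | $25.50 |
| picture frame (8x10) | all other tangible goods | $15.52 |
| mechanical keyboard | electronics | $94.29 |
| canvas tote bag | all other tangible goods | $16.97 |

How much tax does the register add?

Allergy tablets $20.79: over-the-counter medicine → 10% → $2.08
Haircut $32.20: personal services → 0% → $0.00
Poetry collection $13.95: printed books → 7.25% → $1.01
Salad bar box $13.76: restaurant meals → 4% → $0.55
Used textbook $25.50: printed books → 7.25% → $1.85
Picture frame (8x10) $15.52: all other tangible goods → 6.25% → $0.97
Mechanical keyboard $94.29: electronics → 8.75% → $8.25
Canvas tote bag $16.97: all other tangible goods → 6.25% → $1.06
Total tax = $2.08 + $1.01 + $0.55 + $1.85 + $0.97 + $8.25 + $1.06 = $15.77

$15.77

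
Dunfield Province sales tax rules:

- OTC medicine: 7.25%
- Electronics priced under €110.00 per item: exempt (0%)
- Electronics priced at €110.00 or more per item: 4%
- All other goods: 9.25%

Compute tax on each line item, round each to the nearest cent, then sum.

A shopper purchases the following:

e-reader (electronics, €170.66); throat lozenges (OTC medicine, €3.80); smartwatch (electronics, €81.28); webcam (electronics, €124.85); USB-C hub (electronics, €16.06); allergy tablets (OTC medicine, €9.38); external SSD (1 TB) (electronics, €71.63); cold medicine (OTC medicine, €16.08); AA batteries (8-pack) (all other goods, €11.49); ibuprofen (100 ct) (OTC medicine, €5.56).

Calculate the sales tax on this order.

€15.41

E-reader €170.66: electronics, €110.00 or more → 4% → €6.83
Throat lozenges €3.80: OTC medicine → 7.25% → €0.28
Smartwatch €81.28: electronics, under €110.00 → 0% → €0.00
Webcam €124.85: electronics, €110.00 or more → 4% → €4.99
USB-C hub €16.06: electronics, under €110.00 → 0% → €0.00
Allergy tablets €9.38: OTC medicine → 7.25% → €0.68
External SSD (1 TB) €71.63: electronics, under €110.00 → 0% → €0.00
Cold medicine €16.08: OTC medicine → 7.25% → €1.17
AA batteries (8-pack) €11.49: all other goods → 9.25% → €1.06
Ibuprofen (100 ct) €5.56: OTC medicine → 7.25% → €0.40
Total tax = €6.83 + €0.28 + €4.99 + €0.68 + €1.17 + €1.06 + €0.40 = €15.41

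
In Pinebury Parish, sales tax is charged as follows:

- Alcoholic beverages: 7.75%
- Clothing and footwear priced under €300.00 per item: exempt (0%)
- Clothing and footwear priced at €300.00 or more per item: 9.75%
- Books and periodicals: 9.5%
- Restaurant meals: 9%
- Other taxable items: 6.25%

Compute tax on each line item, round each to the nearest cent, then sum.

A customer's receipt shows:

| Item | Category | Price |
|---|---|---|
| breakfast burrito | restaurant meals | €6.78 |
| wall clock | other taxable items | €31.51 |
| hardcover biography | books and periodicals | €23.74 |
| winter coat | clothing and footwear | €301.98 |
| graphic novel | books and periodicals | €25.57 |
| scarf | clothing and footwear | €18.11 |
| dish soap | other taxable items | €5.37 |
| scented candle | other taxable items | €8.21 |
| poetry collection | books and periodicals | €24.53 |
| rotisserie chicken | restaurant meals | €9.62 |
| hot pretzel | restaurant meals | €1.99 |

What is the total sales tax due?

Breakfast burrito €6.78: restaurant meals → 9% → €0.61
Wall clock €31.51: other taxable items → 6.25% → €1.97
Hardcover biography €23.74: books and periodicals → 9.5% → €2.26
Winter coat €301.98: clothing and footwear, €300.00 or more → 9.75% → €29.44
Graphic novel €25.57: books and periodicals → 9.5% → €2.43
Scarf €18.11: clothing and footwear, under €300.00 → 0% → €0.00
Dish soap €5.37: other taxable items → 6.25% → €0.34
Scented candle €8.21: other taxable items → 6.25% → €0.51
Poetry collection €24.53: books and periodicals → 9.5% → €2.33
Rotisserie chicken €9.62: restaurant meals → 9% → €0.87
Hot pretzel €1.99: restaurant meals → 9% → €0.18
Total tax = €0.61 + €1.97 + €2.26 + €29.44 + €2.43 + €0.34 + €0.51 + €2.33 + €0.87 + €0.18 = €40.94

€40.94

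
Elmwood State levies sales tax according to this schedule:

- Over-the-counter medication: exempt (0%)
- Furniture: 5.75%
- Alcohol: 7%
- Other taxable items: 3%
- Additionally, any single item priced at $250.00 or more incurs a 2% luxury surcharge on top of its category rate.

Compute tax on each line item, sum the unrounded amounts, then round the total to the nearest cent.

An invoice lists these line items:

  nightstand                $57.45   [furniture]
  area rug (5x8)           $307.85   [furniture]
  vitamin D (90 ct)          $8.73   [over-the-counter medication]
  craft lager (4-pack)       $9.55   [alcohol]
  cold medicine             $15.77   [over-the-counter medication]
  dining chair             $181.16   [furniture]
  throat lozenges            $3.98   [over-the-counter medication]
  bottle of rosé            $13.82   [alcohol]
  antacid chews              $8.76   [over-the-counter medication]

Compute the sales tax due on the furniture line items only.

$37.58

Nightstand $57.45: furniture → 5.75% → $3.303375
Area rug (5x8) $307.85: furniture → 5.75% + 2% surcharge = 7.75% → $23.858375
Dining chair $181.16: furniture → 5.75% → $10.4167
Tax on furniture: unrounded sum = $37.57845 → $37.58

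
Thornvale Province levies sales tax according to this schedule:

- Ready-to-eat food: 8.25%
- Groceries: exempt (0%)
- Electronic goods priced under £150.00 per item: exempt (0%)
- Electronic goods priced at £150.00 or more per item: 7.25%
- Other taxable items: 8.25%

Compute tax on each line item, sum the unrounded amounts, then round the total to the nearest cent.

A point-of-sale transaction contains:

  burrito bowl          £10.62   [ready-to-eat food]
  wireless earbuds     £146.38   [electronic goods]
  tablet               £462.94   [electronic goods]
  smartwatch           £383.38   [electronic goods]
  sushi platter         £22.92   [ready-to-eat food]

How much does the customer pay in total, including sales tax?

Burrito bowl £10.62: ready-to-eat food → 8.25% → £0.87615
Wireless earbuds £146.38: electronic goods, under £150.00 → 0% → £0.00
Tablet £462.94: electronic goods, £150.00 or more → 7.25% → £33.56315
Smartwatch £383.38: electronic goods, £150.00 or more → 7.25% → £27.79505
Sushi platter £22.92: ready-to-eat food → 8.25% → £1.8909
Subtotal = £1026.24; unrounded tax = £64.12525 → £64.13; total due = £1090.37

£1090.37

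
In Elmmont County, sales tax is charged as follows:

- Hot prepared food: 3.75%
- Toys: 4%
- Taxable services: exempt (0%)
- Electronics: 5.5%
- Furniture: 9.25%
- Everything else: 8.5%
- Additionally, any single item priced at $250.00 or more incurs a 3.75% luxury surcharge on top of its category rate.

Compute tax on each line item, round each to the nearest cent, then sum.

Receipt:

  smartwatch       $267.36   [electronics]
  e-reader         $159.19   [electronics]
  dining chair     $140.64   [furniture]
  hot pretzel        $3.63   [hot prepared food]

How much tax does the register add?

Smartwatch $267.36: electronics → 5.5% + 3.75% surcharge = 9.25% → $24.73
E-reader $159.19: electronics → 5.5% → $8.76
Dining chair $140.64: furniture → 9.25% → $13.01
Hot pretzel $3.63: hot prepared food → 3.75% → $0.14
Total tax = $24.73 + $8.76 + $13.01 + $0.14 = $46.64

$46.64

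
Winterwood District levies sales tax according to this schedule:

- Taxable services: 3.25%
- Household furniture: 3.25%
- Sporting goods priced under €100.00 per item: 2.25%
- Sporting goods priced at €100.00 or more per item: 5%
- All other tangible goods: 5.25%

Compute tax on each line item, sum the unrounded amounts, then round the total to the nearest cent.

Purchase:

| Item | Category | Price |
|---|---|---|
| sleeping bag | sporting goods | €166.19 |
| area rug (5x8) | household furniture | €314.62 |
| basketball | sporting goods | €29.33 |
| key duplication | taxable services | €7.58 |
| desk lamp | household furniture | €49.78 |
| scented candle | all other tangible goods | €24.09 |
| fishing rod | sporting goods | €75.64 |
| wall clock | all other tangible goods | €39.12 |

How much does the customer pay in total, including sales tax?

€732.43

Sleeping bag €166.19: sporting goods, €100.00 or more → 5% → €8.3095
Area rug (5x8) €314.62: household furniture → 3.25% → €10.22515
Basketball €29.33: sporting goods, under €100.00 → 2.25% → €0.659925
Key duplication €7.58: taxable services → 3.25% → €0.24635
Desk lamp €49.78: household furniture → 3.25% → €1.61785
Scented candle €24.09: all other tangible goods → 5.25% → €1.264725
Fishing rod €75.64: sporting goods, under €100.00 → 2.25% → €1.7019
Wall clock €39.12: all other tangible goods → 5.25% → €2.0538
Subtotal = €706.35; unrounded tax = €26.0792 → €26.08; total due = €732.43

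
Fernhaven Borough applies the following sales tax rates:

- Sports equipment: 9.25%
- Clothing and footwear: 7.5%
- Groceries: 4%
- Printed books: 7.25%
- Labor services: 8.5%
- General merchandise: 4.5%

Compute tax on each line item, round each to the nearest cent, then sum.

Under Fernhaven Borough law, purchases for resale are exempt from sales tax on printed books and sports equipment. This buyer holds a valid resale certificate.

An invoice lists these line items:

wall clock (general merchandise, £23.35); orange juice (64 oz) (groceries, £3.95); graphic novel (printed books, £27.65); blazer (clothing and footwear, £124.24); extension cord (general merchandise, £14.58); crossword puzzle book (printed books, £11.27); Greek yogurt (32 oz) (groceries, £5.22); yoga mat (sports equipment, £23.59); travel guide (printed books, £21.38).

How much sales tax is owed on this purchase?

£11.40

Wall clock £23.35: general merchandise → 4.5% → £1.05
Orange juice (64 oz) £3.95: groceries → 4% → £0.16
Graphic novel £27.65: printed books, buyer-exempt → 0% → £0.00
Blazer £124.24: clothing and footwear → 7.5% → £9.32
Extension cord £14.58: general merchandise → 4.5% → £0.66
Crossword puzzle book £11.27: printed books, buyer-exempt → 0% → £0.00
Greek yogurt (32 oz) £5.22: groceries → 4% → £0.21
Yoga mat £23.59: sports equipment, buyer-exempt → 0% → £0.00
Travel guide £21.38: printed books, buyer-exempt → 0% → £0.00
Total tax = £1.05 + £0.16 + £9.32 + £0.66 + £0.21 = £11.40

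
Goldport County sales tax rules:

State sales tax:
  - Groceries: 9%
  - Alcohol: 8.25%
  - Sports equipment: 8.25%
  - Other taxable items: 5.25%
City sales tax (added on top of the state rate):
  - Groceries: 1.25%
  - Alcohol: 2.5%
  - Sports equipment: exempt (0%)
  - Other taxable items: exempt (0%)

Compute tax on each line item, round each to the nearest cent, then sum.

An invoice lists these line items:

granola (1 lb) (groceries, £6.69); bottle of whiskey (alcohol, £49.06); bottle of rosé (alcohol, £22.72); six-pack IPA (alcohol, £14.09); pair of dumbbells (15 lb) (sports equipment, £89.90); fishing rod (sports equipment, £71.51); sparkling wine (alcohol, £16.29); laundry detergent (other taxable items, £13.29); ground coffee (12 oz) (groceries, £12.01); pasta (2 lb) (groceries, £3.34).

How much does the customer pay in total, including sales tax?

£326.15

Granola (1 lb) £6.69: groceries → 9% + 1.25% city = 10.25% → £0.69
Bottle of whiskey £49.06: alcohol → 8.25% + 2.5% city = 10.75% → £5.27
Bottle of rosé £22.72: alcohol → 8.25% + 2.5% city = 10.75% → £2.44
Six-pack IPA £14.09: alcohol → 8.25% + 2.5% city = 10.75% → £1.51
Pair of dumbbells (15 lb) £89.90: sports equipment → 8.25% + 0% city = 8.25% → £7.42
Fishing rod £71.51: sports equipment → 8.25% + 0% city = 8.25% → £5.90
Sparkling wine £16.29: alcohol → 8.25% + 2.5% city = 10.75% → £1.75
Laundry detergent £13.29: other taxable items → 5.25% + 0% city = 5.25% → £0.70
Ground coffee (12 oz) £12.01: groceries → 9% + 1.25% city = 10.25% → £1.23
Pasta (2 lb) £3.34: groceries → 9% + 1.25% city = 10.25% → £0.34
Subtotal = £298.90; tax = £27.25; total due = £326.15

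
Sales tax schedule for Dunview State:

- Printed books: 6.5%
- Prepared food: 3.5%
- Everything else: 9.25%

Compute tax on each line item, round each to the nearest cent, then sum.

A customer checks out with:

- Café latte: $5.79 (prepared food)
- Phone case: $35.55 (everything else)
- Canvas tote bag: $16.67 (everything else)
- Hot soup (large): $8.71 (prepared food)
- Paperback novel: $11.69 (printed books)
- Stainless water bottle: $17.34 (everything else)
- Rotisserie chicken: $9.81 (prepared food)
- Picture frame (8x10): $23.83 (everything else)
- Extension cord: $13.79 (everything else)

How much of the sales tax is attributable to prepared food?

Café latte $5.79: prepared food → 3.5% → $0.20
Hot soup (large) $8.71: prepared food → 3.5% → $0.30
Rotisserie chicken $9.81: prepared food → 3.5% → $0.34
Tax on prepared food = $0.20 + $0.30 + $0.34 = $0.84

$0.84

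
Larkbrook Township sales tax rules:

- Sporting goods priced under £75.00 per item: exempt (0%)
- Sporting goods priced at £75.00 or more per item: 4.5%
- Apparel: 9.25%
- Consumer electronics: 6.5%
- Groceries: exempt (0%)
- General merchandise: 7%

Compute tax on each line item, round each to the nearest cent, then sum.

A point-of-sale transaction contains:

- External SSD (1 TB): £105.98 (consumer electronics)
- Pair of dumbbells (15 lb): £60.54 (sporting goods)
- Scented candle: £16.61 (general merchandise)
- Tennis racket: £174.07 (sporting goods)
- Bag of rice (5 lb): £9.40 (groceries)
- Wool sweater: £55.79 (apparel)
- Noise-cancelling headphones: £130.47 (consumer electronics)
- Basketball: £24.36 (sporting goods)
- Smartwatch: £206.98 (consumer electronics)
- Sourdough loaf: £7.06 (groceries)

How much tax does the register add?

External SSD (1 TB) £105.98: consumer electronics → 6.5% → £6.89
Pair of dumbbells (15 lb) £60.54: sporting goods, under £75.00 → 0% → £0.00
Scented candle £16.61: general merchandise → 7% → £1.16
Tennis racket £174.07: sporting goods, £75.00 or more → 4.5% → £7.83
Bag of rice (5 lb) £9.40: groceries → 0% → £0.00
Wool sweater £55.79: apparel → 9.25% → £5.16
Noise-cancelling headphones £130.47: consumer electronics → 6.5% → £8.48
Basketball £24.36: sporting goods, under £75.00 → 0% → £0.00
Smartwatch £206.98: consumer electronics → 6.5% → £13.45
Sourdough loaf £7.06: groceries → 0% → £0.00
Total tax = £6.89 + £1.16 + £7.83 + £5.16 + £8.48 + £13.45 = £42.97

£42.97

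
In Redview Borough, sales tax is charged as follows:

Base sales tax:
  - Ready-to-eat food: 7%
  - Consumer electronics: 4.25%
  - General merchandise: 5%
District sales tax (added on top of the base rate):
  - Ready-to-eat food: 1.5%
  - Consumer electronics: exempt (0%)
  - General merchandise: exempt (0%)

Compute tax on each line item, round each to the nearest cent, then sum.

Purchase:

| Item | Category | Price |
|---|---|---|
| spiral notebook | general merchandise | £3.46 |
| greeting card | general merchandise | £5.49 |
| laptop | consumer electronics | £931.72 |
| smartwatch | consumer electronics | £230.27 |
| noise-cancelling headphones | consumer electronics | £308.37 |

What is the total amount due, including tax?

£1542.25

Spiral notebook £3.46: general merchandise → 5% + 0% district = 5% → £0.17
Greeting card £5.49: general merchandise → 5% + 0% district = 5% → £0.27
Laptop £931.72: consumer electronics → 4.25% + 0% district = 4.25% → £39.60
Smartwatch £230.27: consumer electronics → 4.25% + 0% district = 4.25% → £9.79
Noise-cancelling headphones £308.37: consumer electronics → 4.25% + 0% district = 4.25% → £13.11
Subtotal = £1479.31; tax = £62.94; total due = £1542.25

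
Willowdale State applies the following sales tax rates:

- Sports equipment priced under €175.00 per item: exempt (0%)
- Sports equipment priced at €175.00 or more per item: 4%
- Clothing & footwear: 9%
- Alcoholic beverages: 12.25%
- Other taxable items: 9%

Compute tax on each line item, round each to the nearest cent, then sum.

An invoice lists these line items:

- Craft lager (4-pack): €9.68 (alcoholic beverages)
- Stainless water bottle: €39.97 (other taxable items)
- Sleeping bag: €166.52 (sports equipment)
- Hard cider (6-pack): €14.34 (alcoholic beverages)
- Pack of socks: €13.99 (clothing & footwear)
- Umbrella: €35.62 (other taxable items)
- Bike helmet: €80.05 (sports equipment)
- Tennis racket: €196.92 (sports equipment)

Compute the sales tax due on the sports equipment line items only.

Sleeping bag €166.52: sports equipment, under €175.00 → 0% → €0.00
Bike helmet €80.05: sports equipment, under €175.00 → 0% → €0.00
Tennis racket €196.92: sports equipment, €175.00 or more → 4% → €7.88
Tax on sports equipment = €0.00 + €0.00 + €7.88 = €7.88

€7.88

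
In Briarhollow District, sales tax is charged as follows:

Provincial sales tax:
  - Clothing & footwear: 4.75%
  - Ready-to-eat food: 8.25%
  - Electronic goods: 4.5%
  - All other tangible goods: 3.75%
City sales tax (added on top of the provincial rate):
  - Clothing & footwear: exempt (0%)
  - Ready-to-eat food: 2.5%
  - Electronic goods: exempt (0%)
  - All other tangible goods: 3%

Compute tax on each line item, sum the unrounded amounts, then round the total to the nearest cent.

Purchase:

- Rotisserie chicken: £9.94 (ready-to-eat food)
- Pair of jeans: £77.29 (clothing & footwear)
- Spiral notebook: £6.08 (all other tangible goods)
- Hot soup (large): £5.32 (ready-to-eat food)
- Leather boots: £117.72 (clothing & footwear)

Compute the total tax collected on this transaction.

£11.31

Rotisserie chicken £9.94: ready-to-eat food → 8.25% + 2.5% city = 10.75% → £1.06855
Pair of jeans £77.29: clothing & footwear → 4.75% + 0% city = 4.75% → £3.671275
Spiral notebook £6.08: all other tangible goods → 3.75% + 3% city = 6.75% → £0.4104
Hot soup (large) £5.32: ready-to-eat food → 8.25% + 2.5% city = 10.75% → £0.5719
Leather boots £117.72: clothing & footwear → 4.75% + 0% city = 4.75% → £5.5917
Unrounded tax sum = £11.313825 → £11.31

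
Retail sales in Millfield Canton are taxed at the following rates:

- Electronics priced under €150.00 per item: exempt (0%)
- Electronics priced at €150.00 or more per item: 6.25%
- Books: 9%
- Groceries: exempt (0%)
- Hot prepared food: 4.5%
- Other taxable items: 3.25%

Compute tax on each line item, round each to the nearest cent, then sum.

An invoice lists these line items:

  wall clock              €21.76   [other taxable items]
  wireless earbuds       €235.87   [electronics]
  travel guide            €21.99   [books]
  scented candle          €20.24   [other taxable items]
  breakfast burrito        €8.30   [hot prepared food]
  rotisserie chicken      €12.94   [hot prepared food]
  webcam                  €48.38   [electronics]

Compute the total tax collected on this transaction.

Wall clock €21.76: other taxable items → 3.25% → €0.71
Wireless earbuds €235.87: electronics, €150.00 or more → 6.25% → €14.74
Travel guide €21.99: books → 9% → €1.98
Scented candle €20.24: other taxable items → 3.25% → €0.66
Breakfast burrito €8.30: hot prepared food → 4.5% → €0.37
Rotisserie chicken €12.94: hot prepared food → 4.5% → €0.58
Webcam €48.38: electronics, under €150.00 → 0% → €0.00
Total tax = €0.71 + €14.74 + €1.98 + €0.66 + €0.37 + €0.58 = €19.04

€19.04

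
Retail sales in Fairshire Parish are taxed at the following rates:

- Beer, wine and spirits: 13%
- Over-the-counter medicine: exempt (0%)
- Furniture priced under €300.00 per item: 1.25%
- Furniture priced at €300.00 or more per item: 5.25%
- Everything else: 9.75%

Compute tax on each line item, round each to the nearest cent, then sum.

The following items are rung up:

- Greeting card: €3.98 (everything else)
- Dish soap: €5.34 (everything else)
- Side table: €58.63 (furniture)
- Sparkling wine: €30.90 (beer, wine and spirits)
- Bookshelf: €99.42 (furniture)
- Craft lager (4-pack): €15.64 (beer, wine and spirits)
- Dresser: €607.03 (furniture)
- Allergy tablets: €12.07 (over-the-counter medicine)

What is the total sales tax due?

€40.80

Greeting card €3.98: everything else → 9.75% → €0.39
Dish soap €5.34: everything else → 9.75% → €0.52
Side table €58.63: furniture, under €300.00 → 1.25% → €0.73
Sparkling wine €30.90: beer, wine and spirits → 13% → €4.02
Bookshelf €99.42: furniture, under €300.00 → 1.25% → €1.24
Craft lager (4-pack) €15.64: beer, wine and spirits → 13% → €2.03
Dresser €607.03: furniture, €300.00 or more → 5.25% → €31.87
Allergy tablets €12.07: over-the-counter medicine → 0% → €0.00
Total tax = €0.39 + €0.52 + €0.73 + €4.02 + €1.24 + €2.03 + €31.87 = €40.80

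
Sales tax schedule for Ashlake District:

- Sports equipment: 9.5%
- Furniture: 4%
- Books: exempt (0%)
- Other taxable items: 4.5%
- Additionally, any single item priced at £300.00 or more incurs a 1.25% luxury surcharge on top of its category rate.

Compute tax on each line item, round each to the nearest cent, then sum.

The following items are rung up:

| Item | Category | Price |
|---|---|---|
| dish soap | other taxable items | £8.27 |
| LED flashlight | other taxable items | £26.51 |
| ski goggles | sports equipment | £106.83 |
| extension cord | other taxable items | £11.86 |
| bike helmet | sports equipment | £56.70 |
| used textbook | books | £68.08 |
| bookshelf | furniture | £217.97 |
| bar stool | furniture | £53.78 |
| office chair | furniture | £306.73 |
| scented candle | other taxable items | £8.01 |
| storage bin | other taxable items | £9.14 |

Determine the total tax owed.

£45.37

Dish soap £8.27: other taxable items → 4.5% → £0.37
LED flashlight £26.51: other taxable items → 4.5% → £1.19
Ski goggles £106.83: sports equipment → 9.5% → £10.15
Extension cord £11.86: other taxable items → 4.5% → £0.53
Bike helmet £56.70: sports equipment → 9.5% → £5.39
Used textbook £68.08: books → 0% → £0.00
Bookshelf £217.97: furniture → 4% → £8.72
Bar stool £53.78: furniture → 4% → £2.15
Office chair £306.73: furniture → 4% + 1.25% surcharge = 5.25% → £16.10
Scented candle £8.01: other taxable items → 4.5% → £0.36
Storage bin £9.14: other taxable items → 4.5% → £0.41
Total tax = £0.37 + £1.19 + £10.15 + £0.53 + £5.39 + £8.72 + £2.15 + £16.10 + £0.36 + £0.41 = £45.37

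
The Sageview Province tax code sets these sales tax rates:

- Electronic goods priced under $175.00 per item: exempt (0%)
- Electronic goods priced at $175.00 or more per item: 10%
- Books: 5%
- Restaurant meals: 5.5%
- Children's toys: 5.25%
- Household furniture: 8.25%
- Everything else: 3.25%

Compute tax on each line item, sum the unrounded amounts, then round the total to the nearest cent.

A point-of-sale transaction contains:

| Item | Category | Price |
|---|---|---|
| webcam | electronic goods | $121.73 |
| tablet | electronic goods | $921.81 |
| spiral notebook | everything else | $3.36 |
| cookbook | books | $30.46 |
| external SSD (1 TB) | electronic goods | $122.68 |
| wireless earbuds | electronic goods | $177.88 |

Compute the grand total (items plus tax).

Webcam $121.73: electronic goods, under $175.00 → 0% → $0.00
Tablet $921.81: electronic goods, $175.00 or more → 10% → $92.181
Spiral notebook $3.36: everything else → 3.25% → $0.1092
Cookbook $30.46: books → 5% → $1.523
External SSD (1 TB) $122.68: electronic goods, under $175.00 → 0% → $0.00
Wireless earbuds $177.88: electronic goods, $175.00 or more → 10% → $17.788
Subtotal = $1377.92; unrounded tax = $111.6012 → $111.60; total due = $1489.52

$1489.52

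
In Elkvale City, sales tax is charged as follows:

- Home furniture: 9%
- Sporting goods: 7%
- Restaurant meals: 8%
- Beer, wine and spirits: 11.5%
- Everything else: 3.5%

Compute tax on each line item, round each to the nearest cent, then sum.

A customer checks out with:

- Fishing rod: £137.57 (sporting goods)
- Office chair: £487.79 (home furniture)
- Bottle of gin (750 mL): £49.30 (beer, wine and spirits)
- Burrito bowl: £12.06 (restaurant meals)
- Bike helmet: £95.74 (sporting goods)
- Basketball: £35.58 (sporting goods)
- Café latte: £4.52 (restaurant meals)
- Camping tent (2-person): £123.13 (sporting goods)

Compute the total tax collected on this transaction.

£78.33

Fishing rod £137.57: sporting goods → 7% → £9.63
Office chair £487.79: home furniture → 9% → £43.90
Bottle of gin (750 mL) £49.30: beer, wine and spirits → 11.5% → £5.67
Burrito bowl £12.06: restaurant meals → 8% → £0.96
Bike helmet £95.74: sporting goods → 7% → £6.70
Basketball £35.58: sporting goods → 7% → £2.49
Café latte £4.52: restaurant meals → 8% → £0.36
Camping tent (2-person) £123.13: sporting goods → 7% → £8.62
Total tax = £9.63 + £43.90 + £5.67 + £0.96 + £6.70 + £2.49 + £0.36 + £8.62 = £78.33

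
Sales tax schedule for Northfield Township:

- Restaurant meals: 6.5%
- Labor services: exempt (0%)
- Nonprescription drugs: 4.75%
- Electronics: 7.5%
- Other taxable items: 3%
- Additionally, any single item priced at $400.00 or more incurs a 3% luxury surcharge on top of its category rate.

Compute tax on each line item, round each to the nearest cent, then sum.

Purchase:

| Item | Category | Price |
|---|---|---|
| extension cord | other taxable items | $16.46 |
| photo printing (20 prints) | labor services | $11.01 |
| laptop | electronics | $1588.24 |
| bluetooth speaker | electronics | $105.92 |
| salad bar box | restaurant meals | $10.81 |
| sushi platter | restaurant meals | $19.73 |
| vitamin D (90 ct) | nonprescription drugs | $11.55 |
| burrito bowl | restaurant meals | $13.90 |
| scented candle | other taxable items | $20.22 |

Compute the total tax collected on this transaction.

$179.24

Extension cord $16.46: other taxable items → 3% → $0.49
Photo printing (20 prints) $11.01: labor services → 0% → $0.00
Laptop $1588.24: electronics → 7.5% + 3% surcharge = 10.5% → $166.77
Bluetooth speaker $105.92: electronics → 7.5% → $7.94
Salad bar box $10.81: restaurant meals → 6.5% → $0.70
Sushi platter $19.73: restaurant meals → 6.5% → $1.28
Vitamin D (90 ct) $11.55: nonprescription drugs → 4.75% → $0.55
Burrito bowl $13.90: restaurant meals → 6.5% → $0.90
Scented candle $20.22: other taxable items → 3% → $0.61
Total tax = $0.49 + $166.77 + $7.94 + $0.70 + $1.28 + $0.55 + $0.90 + $0.61 = $179.24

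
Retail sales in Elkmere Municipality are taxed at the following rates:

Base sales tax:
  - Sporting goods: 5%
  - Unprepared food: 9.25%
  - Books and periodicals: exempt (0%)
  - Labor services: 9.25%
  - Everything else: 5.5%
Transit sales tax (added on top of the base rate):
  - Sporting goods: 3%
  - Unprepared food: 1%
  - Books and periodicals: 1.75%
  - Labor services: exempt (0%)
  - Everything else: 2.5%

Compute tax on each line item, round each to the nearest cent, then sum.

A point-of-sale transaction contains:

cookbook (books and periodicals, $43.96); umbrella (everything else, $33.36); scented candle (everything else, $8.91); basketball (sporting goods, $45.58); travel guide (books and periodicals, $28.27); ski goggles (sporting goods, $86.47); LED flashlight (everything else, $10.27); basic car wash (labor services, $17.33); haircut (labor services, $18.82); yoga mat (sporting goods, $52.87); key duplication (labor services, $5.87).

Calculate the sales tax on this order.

$24.14

Cookbook $43.96: books and periodicals → 0% + 1.75% transit = 1.75% → $0.77
Umbrella $33.36: everything else → 5.5% + 2.5% transit = 8% → $2.67
Scented candle $8.91: everything else → 5.5% + 2.5% transit = 8% → $0.71
Basketball $45.58: sporting goods → 5% + 3% transit = 8% → $3.65
Travel guide $28.27: books and periodicals → 0% + 1.75% transit = 1.75% → $0.49
Ski goggles $86.47: sporting goods → 5% + 3% transit = 8% → $6.92
LED flashlight $10.27: everything else → 5.5% + 2.5% transit = 8% → $0.82
Basic car wash $17.33: labor services → 9.25% + 0% transit = 9.25% → $1.60
Haircut $18.82: labor services → 9.25% + 0% transit = 9.25% → $1.74
Yoga mat $52.87: sporting goods → 5% + 3% transit = 8% → $4.23
Key duplication $5.87: labor services → 9.25% + 0% transit = 9.25% → $0.54
Total tax = $0.77 + $2.67 + $0.71 + $3.65 + $0.49 + $6.92 + $0.82 + $1.60 + $1.74 + $4.23 + $0.54 = $24.14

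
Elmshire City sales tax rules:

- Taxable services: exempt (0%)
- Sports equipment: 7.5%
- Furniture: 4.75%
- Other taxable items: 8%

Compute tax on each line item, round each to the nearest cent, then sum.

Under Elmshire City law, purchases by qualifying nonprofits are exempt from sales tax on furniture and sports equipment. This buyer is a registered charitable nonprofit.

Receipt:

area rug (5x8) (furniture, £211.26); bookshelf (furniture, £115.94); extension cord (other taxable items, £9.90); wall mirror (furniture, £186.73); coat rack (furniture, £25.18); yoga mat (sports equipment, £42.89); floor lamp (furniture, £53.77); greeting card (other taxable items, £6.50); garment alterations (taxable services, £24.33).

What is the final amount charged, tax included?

£677.81

Area rug (5x8) £211.26: furniture, buyer-exempt → 0% → £0.00
Bookshelf £115.94: furniture, buyer-exempt → 0% → £0.00
Extension cord £9.90: other taxable items → 8% → £0.79
Wall mirror £186.73: furniture, buyer-exempt → 0% → £0.00
Coat rack £25.18: furniture, buyer-exempt → 0% → £0.00
Yoga mat £42.89: sports equipment, buyer-exempt → 0% → £0.00
Floor lamp £53.77: furniture, buyer-exempt → 0% → £0.00
Greeting card £6.50: other taxable items → 8% → £0.52
Garment alterations £24.33: taxable services → 0% → £0.00
Subtotal = £676.50; tax = £1.31; total due = £677.81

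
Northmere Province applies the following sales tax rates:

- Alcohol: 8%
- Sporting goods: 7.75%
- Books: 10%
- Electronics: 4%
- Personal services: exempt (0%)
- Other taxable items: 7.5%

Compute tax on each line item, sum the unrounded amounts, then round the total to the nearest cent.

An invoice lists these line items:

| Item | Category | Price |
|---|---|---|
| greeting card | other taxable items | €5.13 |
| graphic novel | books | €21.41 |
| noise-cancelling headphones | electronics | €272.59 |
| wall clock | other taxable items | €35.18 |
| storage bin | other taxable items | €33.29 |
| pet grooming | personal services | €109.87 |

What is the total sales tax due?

Greeting card €5.13: other taxable items → 7.5% → €0.38475
Graphic novel €21.41: books → 10% → €2.141
Noise-cancelling headphones €272.59: electronics → 4% → €10.9036
Wall clock €35.18: other taxable items → 7.5% → €2.6385
Storage bin €33.29: other taxable items → 7.5% → €2.49675
Pet grooming €109.87: personal services → 0% → €0.00
Unrounded tax sum = €18.5646 → €18.56

€18.56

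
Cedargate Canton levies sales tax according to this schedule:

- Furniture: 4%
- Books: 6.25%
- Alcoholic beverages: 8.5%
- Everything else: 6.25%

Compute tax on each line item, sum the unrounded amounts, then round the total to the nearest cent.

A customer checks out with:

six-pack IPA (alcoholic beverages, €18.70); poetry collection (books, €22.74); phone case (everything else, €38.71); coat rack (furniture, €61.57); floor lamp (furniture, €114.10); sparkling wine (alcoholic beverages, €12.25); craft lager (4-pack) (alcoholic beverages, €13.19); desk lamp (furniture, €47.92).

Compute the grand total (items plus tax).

€345.72

Six-pack IPA €18.70: alcoholic beverages → 8.5% → €1.5895
Poetry collection €22.74: books → 6.25% → €1.42125
Phone case €38.71: everything else → 6.25% → €2.419375
Coat rack €61.57: furniture → 4% → €2.4628
Floor lamp €114.10: furniture → 4% → €4.564
Sparkling wine €12.25: alcoholic beverages → 8.5% → €1.04125
Craft lager (4-pack) €13.19: alcoholic beverages → 8.5% → €1.12115
Desk lamp €47.92: furniture → 4% → €1.9168
Subtotal = €329.18; unrounded tax = €16.536125 → €16.54; total due = €345.72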